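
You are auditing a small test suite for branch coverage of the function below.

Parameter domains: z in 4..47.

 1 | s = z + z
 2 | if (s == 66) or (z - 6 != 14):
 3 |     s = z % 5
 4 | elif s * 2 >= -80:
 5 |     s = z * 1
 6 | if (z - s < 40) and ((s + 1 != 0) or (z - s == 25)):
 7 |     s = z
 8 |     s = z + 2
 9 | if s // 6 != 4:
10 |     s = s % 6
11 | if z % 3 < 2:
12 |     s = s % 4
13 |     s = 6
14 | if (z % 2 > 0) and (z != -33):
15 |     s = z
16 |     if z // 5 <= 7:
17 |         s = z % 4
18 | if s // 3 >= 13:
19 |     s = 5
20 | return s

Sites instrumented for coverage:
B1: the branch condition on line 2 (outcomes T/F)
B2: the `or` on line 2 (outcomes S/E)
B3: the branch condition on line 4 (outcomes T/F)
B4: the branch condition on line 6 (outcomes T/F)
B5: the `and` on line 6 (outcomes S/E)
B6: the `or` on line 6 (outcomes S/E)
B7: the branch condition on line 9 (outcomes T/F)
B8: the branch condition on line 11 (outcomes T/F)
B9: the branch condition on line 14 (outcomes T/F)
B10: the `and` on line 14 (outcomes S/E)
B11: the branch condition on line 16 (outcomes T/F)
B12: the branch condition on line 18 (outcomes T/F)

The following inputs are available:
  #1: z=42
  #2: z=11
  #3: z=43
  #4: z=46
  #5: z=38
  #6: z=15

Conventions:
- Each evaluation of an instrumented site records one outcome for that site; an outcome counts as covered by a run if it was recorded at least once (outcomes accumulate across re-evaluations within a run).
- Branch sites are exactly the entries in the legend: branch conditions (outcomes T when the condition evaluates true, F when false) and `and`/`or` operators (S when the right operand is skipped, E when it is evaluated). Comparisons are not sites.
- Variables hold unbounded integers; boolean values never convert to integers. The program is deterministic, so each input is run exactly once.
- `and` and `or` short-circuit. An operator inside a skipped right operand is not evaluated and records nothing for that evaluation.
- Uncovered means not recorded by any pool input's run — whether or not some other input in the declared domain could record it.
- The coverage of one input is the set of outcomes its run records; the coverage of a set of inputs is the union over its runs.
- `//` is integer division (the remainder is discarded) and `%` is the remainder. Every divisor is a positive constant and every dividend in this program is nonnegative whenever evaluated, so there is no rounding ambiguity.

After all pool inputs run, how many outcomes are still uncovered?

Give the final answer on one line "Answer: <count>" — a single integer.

#1 (z=42) -> B2->E, B1->T, B5->S, B4->F, B7->T, B8->T, B10->S, B9->F, B12->F; covered: B1=T, B2=E, B4=F, B5=S, B7=T, B8=T, B9=F, B10=S, B12=F
#2 (z=11) -> B2->E, B1->T, B5->E, B6->S, B4->T, B7->T, B8->F, B10->E, B9->T, B11->T, B12->F; covered: B1=T, B2=E, B4=T, B5=E, B6=S, B7=T, B8=F, B9=T, B10=E, B11=T, B12=F
#3 (z=43) -> B2->E, B1->T, B5->S, B4->F, B7->T, B8->T, B10->E, B9->T, B11->F, B12->T; covered: B1=T, B2=E, B4=F, B5=S, B7=T, B8=T, B9=T, B10=E, B11=F, B12=T
#4 (z=46) -> B2->E, B1->T, B5->S, B4->F, B7->T, B8->T, B10->S, B9->F, B12->F; covered: B1=T, B2=E, B4=F, B5=S, B7=T, B8=T, B9=F, B10=S, B12=F
#5 (z=38) -> B2->E, B1->T, B5->E, B6->S, B4->T, B7->T, B8->F, B10->S, B9->F, B12->F; covered: B1=T, B2=E, B4=T, B5=E, B6=S, B7=T, B8=F, B9=F, B10=S, B12=F
#6 (z=15) -> B2->E, B1->T, B5->E, B6->S, B4->T, B7->T, B8->T, B10->E, B9->T, B11->T, B12->F; covered: B1=T, B2=E, B4=T, B5=E, B6=S, B7=T, B8=T, B9=T, B10=E, B11=T, B12=F
union over the pool: B1=T, B2=E, B4=T, B4=F, B5=S, B5=E, B6=S, B7=T, B8=T, B8=F, B9=T, B9=F, B10=S, B10=E, B11=T, B11=F, B12=T, B12=F
uncovered (6 of 24): B1=F, B2=S, B3=T, B3=F, B6=E, B7=F

Answer: 6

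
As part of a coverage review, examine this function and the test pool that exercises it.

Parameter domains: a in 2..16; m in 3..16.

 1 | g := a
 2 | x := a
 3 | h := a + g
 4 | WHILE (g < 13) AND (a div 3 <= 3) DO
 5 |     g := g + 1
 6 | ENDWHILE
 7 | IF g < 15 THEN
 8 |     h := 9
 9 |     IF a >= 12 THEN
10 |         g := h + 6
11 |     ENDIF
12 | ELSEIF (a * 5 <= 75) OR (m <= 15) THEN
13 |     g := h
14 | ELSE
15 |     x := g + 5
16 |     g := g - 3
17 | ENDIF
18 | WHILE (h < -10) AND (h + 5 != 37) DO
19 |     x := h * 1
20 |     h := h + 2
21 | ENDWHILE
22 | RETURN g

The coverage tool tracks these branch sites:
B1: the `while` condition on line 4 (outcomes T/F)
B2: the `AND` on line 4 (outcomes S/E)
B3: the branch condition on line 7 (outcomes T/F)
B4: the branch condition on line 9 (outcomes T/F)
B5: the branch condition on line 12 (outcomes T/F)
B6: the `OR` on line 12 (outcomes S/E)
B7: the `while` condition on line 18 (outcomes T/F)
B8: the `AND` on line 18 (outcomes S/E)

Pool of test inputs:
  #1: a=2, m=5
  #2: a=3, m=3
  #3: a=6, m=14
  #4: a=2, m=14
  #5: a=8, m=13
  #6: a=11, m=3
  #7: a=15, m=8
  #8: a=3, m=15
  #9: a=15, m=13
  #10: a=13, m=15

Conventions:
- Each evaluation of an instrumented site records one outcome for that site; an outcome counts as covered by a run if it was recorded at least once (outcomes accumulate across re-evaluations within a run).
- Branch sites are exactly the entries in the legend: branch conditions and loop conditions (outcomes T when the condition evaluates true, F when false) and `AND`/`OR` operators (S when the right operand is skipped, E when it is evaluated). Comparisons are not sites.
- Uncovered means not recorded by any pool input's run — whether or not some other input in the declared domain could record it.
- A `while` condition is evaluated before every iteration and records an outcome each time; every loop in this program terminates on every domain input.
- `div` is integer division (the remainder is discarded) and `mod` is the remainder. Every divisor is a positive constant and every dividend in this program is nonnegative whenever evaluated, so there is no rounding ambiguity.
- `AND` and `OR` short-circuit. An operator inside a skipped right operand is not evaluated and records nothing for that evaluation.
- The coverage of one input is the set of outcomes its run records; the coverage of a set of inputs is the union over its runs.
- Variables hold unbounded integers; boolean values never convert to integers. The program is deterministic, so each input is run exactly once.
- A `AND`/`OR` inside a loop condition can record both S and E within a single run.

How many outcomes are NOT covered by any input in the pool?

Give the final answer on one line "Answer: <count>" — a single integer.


input #1, a=2, m=5: events B2->E, B1->T, B2->E, B1->T, B2->E, B1->T, B2->E, B1->T, B2->E, B1->T, B2->E, B1->T, B2->E, B1->T, ...; outcomes B1=T, B1=F, B2=S, B2=E, B3=T, B4=F, B7=F, B8=S
input #2, a=3, m=3: events B2->E, B1->T, B2->E, B1->T, B2->E, B1->T, B2->E, B1->T, B2->E, B1->T, B2->E, B1->T, B2->E, B1->T, ...; outcomes B1=T, B1=F, B2=S, B2=E, B3=T, B4=F, B7=F, B8=S
input #3, a=6, m=14: events B2->E, B1->T, B2->E, B1->T, B2->E, B1->T, B2->E, B1->T, B2->E, B1->T, B2->E, B1->T, B2->E, B1->T, ...; outcomes B1=T, B1=F, B2=S, B2=E, B3=T, B4=F, B7=F, B8=S
input #4, a=2, m=14: events B2->E, B1->T, B2->E, B1->T, B2->E, B1->T, B2->E, B1->T, B2->E, B1->T, B2->E, B1->T, B2->E, B1->T, ...; outcomes B1=T, B1=F, B2=S, B2=E, B3=T, B4=F, B7=F, B8=S
input #5, a=8, m=13: events B2->E, B1->T, B2->E, B1->T, B2->E, B1->T, B2->E, B1->T, B2->E, B1->T, B2->S, B1->F, B3->T, B4->F, ...; outcomes B1=T, B1=F, B2=S, B2=E, B3=T, B4=F, B7=F, B8=S
input #6, a=11, m=3: events B2->E, B1->T, B2->E, B1->T, B2->S, B1->F, B3->T, B4->F, B8->S, B7->F; outcomes B1=T, B1=F, B2=S, B2=E, B3=T, B4=F, B7=F, B8=S
input #7, a=15, m=8: events B2->S, B1->F, B3->F, B6->S, B5->T, B8->S, B7->F; outcomes B1=F, B2=S, B3=F, B5=T, B6=S, B7=F, B8=S
input #8, a=3, m=15: events B2->E, B1->T, B2->E, B1->T, B2->E, B1->T, B2->E, B1->T, B2->E, B1->T, B2->E, B1->T, B2->E, B1->T, ...; outcomes B1=T, B1=F, B2=S, B2=E, B3=T, B4=F, B7=F, B8=S
input #9, a=15, m=13: events B2->S, B1->F, B3->F, B6->S, B5->T, B8->S, B7->F; outcomes B1=F, B2=S, B3=F, B5=T, B6=S, B7=F, B8=S
input #10, a=13, m=15: events B2->S, B1->F, B3->T, B4->T, B8->S, B7->F; outcomes B1=F, B2=S, B3=T, B4=T, B7=F, B8=S
union over the pool: B1=T, B1=F, B2=S, B2=E, B3=T, B3=F, B4=T, B4=F, B5=T, B6=S, B7=F, B8=S
uncovered (4 of 16): B5=F, B6=E, B7=T, B8=E
Answer: 4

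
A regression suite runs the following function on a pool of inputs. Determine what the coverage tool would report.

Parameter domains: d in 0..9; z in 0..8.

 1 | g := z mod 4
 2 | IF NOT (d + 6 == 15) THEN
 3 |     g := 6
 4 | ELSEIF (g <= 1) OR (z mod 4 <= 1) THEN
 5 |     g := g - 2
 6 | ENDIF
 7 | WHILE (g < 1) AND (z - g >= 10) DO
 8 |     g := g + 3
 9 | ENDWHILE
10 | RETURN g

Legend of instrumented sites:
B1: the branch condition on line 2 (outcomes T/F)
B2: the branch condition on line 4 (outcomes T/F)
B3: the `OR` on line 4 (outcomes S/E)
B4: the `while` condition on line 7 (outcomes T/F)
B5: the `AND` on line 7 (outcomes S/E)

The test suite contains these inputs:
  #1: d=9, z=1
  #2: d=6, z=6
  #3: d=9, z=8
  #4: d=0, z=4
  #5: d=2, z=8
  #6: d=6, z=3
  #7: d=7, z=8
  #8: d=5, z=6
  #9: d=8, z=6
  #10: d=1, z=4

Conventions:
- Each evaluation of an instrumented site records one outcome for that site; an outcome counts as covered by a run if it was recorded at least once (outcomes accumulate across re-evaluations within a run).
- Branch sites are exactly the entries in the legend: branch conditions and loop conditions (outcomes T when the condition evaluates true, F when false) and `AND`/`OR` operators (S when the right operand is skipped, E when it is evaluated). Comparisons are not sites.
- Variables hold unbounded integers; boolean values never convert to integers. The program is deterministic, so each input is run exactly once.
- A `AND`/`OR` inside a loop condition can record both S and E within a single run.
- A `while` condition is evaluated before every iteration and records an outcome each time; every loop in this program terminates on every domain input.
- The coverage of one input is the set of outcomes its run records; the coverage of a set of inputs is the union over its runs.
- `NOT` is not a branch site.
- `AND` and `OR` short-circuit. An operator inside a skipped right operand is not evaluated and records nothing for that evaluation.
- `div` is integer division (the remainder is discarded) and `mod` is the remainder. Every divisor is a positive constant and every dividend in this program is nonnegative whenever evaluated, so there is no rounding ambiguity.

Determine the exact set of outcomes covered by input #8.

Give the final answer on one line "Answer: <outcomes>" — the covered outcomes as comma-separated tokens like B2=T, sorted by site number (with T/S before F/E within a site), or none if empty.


Running input #8 (d=5, z=6), event by event:
  B1->T, B5->S, B4->F
distinct outcomes covered: B1=T, B4=F, B5=S
Answer: B1=T, B4=F, B5=S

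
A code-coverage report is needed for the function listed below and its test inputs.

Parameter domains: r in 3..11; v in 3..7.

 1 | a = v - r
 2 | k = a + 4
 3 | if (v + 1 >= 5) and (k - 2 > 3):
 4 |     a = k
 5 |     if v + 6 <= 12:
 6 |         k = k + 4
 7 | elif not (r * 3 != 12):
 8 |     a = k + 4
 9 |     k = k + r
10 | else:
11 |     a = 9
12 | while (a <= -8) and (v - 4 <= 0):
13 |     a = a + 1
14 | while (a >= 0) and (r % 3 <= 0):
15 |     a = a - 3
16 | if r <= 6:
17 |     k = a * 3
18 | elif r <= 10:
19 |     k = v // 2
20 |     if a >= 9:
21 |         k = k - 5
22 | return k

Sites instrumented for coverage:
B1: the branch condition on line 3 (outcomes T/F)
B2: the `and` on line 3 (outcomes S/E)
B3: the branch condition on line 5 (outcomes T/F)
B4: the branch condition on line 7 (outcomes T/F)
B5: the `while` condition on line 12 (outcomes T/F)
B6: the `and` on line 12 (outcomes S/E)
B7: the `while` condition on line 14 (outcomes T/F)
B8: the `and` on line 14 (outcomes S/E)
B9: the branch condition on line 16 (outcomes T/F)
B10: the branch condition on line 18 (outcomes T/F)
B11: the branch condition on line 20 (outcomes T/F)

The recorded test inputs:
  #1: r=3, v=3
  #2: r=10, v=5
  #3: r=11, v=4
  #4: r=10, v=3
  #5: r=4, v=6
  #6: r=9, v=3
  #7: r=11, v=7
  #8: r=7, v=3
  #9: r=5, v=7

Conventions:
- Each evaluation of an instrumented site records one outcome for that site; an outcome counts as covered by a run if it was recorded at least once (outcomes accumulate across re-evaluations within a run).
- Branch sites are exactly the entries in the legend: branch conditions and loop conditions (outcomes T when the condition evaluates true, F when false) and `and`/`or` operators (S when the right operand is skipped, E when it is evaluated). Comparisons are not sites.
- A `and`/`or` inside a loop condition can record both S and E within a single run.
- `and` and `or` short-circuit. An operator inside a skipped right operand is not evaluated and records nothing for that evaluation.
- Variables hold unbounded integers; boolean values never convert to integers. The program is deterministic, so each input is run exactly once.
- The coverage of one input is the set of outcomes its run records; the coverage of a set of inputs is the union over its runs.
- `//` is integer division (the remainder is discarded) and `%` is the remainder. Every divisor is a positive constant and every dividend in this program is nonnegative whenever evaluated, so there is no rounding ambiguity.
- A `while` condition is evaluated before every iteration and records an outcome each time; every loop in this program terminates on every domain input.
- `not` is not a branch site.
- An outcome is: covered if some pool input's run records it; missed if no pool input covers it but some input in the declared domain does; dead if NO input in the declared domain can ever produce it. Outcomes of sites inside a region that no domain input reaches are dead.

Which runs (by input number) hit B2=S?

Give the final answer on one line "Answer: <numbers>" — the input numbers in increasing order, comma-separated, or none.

input #1 (r=3, v=3): records B2=S
input #2 (r=10, v=5): does not record B2=S
input #3 (r=11, v=4): does not record B2=S
input #4 (r=10, v=3): records B2=S
input #5 (r=4, v=6): does not record B2=S
input #6 (r=9, v=3): records B2=S
input #7 (r=11, v=7): does not record B2=S
input #8 (r=7, v=3): records B2=S
input #9 (r=5, v=7): does not record B2=S

Answer: 1, 4, 6, 8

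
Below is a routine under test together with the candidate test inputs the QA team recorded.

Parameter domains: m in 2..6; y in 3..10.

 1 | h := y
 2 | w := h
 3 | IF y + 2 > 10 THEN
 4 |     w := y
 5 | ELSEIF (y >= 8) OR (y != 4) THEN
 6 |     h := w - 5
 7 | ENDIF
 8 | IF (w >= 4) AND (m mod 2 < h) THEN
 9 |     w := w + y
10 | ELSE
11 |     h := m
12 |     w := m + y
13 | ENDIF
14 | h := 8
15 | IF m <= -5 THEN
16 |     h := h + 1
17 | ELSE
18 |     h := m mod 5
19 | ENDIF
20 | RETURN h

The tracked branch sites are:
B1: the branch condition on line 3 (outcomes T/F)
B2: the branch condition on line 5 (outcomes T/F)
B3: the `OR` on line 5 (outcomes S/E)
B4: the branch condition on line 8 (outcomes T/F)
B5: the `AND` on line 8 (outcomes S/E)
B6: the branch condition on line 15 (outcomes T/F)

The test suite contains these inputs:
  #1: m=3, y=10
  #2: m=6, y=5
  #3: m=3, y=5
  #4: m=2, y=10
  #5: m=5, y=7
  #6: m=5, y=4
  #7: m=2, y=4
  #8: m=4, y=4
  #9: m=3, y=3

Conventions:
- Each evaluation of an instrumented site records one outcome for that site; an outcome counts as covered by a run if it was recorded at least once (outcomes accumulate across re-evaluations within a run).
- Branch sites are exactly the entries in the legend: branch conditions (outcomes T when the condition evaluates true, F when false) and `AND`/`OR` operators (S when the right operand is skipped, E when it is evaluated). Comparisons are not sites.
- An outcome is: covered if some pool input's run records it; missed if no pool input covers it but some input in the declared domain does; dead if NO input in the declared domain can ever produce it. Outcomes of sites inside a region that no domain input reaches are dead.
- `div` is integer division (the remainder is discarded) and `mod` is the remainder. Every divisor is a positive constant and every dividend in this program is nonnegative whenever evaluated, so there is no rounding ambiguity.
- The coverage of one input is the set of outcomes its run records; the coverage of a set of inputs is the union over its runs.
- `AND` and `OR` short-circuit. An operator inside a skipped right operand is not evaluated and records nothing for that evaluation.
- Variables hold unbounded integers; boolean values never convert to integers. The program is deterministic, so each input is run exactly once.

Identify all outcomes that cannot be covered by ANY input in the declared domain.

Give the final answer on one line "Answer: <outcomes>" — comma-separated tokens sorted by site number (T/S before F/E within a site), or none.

checking every outcome against all 40 domain inputs:
  B6=T: never recorded by any domain input -> dead
  reachable outcomes have witnesses, e.g. B1=T (e.g. m=2, y=9), B1=F (e.g. m=2, y=3), B2=T (e.g. m=2, y=3), B2=F (e.g. m=2, y=4)

Answer: B6=T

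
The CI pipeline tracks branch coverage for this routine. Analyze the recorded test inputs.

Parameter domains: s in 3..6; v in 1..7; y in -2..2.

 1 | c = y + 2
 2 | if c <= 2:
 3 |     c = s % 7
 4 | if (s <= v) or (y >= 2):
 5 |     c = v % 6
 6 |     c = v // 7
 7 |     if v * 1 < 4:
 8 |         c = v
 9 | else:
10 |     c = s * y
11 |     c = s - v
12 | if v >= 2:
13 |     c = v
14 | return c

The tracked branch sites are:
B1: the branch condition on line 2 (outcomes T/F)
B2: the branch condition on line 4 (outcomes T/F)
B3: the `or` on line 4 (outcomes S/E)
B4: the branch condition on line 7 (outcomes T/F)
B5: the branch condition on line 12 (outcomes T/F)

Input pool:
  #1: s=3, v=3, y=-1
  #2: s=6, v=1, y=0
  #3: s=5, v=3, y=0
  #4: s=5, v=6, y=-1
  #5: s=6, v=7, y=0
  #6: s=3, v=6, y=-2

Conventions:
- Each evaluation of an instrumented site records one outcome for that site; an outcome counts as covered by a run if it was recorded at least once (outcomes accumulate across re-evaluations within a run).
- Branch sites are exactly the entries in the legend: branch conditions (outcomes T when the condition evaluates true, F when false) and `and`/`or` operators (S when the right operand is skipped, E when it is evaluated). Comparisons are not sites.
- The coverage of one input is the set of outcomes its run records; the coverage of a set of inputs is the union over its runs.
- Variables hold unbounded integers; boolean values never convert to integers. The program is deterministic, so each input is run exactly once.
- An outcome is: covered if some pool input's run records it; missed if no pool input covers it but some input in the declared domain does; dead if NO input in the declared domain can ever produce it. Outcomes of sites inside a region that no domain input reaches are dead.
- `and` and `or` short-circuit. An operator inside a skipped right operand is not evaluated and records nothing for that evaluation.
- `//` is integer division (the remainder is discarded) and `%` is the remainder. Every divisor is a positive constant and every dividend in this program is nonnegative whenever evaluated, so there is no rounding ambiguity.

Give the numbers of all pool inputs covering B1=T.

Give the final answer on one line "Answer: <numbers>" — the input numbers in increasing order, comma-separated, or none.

input #1 (s=3, v=3, y=-1): produces B1=T
input #2 (s=6, v=1, y=0): produces B1=T
input #3 (s=5, v=3, y=0): produces B1=T
input #4 (s=5, v=6, y=-1): produces B1=T
input #5 (s=6, v=7, y=0): produces B1=T
input #6 (s=3, v=6, y=-2): produces B1=T

Answer: 1, 2, 3, 4, 5, 6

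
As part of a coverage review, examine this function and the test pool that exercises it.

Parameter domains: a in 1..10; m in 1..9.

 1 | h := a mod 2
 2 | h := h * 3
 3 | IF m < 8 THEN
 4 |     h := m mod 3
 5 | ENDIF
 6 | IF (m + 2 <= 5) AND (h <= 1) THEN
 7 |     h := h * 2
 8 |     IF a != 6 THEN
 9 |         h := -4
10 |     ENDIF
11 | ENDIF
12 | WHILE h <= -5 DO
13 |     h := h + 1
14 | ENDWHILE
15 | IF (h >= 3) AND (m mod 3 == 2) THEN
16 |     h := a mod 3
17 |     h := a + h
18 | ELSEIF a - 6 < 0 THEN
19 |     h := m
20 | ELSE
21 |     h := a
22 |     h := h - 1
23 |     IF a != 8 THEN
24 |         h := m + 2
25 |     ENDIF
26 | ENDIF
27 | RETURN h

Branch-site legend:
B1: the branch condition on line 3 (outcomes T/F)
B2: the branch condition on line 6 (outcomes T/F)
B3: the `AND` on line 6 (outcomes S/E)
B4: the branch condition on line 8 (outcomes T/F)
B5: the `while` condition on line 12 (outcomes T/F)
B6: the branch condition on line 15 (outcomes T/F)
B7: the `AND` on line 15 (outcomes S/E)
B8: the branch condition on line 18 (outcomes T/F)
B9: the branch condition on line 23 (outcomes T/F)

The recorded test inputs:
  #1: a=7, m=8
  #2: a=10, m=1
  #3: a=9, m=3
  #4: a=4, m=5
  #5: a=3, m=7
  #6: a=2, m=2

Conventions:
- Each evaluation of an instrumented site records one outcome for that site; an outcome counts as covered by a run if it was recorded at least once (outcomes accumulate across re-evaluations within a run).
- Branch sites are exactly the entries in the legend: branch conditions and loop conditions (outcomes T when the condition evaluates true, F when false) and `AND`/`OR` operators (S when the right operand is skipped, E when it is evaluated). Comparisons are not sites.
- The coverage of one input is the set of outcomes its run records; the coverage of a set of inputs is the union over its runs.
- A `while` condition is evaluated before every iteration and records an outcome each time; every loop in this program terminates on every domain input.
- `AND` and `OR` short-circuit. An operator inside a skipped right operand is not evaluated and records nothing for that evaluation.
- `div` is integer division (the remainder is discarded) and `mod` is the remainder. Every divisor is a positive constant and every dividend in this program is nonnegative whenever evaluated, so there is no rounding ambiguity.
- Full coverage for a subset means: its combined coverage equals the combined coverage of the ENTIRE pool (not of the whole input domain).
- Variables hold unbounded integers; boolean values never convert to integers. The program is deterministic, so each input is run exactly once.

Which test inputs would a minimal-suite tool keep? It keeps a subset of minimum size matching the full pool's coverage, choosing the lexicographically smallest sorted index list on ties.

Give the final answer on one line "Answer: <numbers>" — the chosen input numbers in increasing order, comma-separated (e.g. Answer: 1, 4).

test 1 (a=7, m=8) fires B1->F, B3->S, B2->F, B5->F, B7->E, B6->T; hits B1=F, B2=F, B3=S, B5=F, B6=T, B7=E
test 2 (a=10, m=1) fires B1->T, B3->E, B2->T, B4->T, B5->F, B7->S, B6->F, B8->F, B9->T; hits B1=T, B2=T, B3=E, B4=T, B5=F, B6=F, B7=S, B8=F, B9=T
test 3 (a=9, m=3) fires B1->T, B3->E, B2->T, B4->T, B5->F, B7->S, B6->F, B8->F, B9->T; hits B1=T, B2=T, B3=E, B4=T, B5=F, B6=F, B7=S, B8=F, B9=T
test 4 (a=4, m=5) fires B1->T, B3->S, B2->F, B5->F, B7->S, B6->F, B8->T; hits B1=T, B2=F, B3=S, B5=F, B6=F, B7=S, B8=T
test 5 (a=3, m=7) fires B1->T, B3->S, B2->F, B5->F, B7->S, B6->F, B8->T; hits B1=T, B2=F, B3=S, B5=F, B6=F, B7=S, B8=T
test 6 (a=2, m=2) fires B1->T, B3->E, B2->F, B5->F, B7->S, B6->F, B8->T; hits B1=T, B2=F, B3=E, B5=F, B6=F, B7=S, B8=T
pool-wide coverage (15 outcomes): B1=T, B1=F, B2=T, B2=F, B3=S, B3=E, B4=T, B5=F, B6=T, B6=F, B7=S, B7=E, B8=T, B8=F, B9=T
no size-1 subset reaches all 15 outcomes (best union: 9/15)
no size-2 subset reaches all 15 outcomes (best union: 14/15)
the canonical winner is {1, 2, 4}: size 3, full 15-outcome coverage, earliest index list among size-3 covers

Answer: 1, 2, 4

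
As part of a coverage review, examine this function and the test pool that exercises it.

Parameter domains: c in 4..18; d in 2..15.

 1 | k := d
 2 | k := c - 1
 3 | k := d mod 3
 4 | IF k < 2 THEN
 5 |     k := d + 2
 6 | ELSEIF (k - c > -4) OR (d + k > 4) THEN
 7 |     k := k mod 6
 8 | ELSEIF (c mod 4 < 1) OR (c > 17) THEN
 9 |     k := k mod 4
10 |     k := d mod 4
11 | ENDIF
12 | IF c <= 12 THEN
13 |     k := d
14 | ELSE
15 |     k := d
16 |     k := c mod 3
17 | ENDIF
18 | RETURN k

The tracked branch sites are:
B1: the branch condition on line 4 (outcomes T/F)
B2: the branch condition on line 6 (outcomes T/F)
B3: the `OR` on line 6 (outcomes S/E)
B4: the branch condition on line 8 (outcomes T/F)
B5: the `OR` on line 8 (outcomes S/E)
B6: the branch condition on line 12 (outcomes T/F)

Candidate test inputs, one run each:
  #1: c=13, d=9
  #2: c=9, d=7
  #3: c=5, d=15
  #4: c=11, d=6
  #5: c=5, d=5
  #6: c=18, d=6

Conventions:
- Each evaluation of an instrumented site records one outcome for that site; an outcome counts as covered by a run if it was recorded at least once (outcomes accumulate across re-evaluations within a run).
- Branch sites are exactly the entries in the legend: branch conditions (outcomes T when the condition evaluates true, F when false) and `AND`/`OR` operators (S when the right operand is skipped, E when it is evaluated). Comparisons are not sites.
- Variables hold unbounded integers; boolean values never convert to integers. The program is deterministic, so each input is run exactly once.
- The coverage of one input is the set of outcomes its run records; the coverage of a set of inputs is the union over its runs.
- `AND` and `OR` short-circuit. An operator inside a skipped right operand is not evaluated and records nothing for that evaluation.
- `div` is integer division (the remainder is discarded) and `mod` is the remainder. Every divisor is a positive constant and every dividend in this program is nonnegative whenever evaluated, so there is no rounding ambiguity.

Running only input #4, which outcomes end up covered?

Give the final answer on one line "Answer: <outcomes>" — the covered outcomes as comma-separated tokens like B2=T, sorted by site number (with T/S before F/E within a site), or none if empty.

Tracing the run of input #4 (c=11, d=6):
  B1->T, B6->T
collecting distinct outcomes: B1=T, B6=T

Answer: B1=T, B6=T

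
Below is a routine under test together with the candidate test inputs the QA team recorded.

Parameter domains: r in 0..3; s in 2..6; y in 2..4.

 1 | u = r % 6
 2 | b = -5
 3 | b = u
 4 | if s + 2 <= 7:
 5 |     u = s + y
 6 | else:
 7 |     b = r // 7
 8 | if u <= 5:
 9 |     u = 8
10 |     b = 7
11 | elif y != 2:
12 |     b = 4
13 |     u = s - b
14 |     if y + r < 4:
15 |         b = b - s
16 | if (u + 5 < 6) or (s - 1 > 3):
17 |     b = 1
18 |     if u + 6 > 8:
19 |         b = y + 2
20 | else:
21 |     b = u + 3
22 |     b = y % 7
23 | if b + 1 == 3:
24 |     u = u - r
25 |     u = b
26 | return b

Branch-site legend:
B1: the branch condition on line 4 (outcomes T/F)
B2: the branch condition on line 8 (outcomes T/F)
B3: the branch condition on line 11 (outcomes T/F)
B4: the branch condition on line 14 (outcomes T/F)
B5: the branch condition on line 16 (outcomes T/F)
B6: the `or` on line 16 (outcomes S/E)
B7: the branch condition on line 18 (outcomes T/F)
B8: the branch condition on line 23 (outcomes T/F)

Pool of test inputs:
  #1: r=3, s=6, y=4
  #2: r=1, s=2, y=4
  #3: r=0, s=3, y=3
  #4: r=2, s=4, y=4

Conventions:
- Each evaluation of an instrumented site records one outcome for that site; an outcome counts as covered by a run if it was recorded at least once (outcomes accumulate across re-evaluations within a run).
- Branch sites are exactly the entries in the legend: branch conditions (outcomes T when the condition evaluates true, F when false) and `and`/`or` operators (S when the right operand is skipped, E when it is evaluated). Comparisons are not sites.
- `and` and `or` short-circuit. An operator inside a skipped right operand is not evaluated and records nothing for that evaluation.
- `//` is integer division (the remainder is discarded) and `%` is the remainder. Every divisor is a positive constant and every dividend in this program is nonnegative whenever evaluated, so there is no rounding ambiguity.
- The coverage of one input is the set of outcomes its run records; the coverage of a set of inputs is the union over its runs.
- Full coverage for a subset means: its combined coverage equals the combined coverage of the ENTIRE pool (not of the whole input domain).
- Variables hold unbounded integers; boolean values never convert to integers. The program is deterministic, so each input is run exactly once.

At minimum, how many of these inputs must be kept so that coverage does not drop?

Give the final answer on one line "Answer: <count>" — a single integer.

input #1 (r=3, s=6, y=4): events B1->F, B2->T, B6->E, B5->T, B7->T, B8->F; covers B1=F, B2=T, B5=T, B6=E, B7=T, B8=F
input #2 (r=1, s=2, y=4): events B1->T, B2->F, B3->T, B4->F, B6->S, B5->T, B7->F, B8->F; covers B1=T, B2=F, B3=T, B4=F, B5=T, B6=S, B7=F, B8=F
input #3 (r=0, s=3, y=3): events B1->T, B2->F, B3->T, B4->T, B6->S, B5->T, B7->F, B8->F; covers B1=T, B2=F, B3=T, B4=T, B5=T, B6=S, B7=F, B8=F
input #4 (r=2, s=4, y=4): events B1->T, B2->F, B3->T, B4->F, B6->S, B5->T, B7->F, B8->F; covers B1=T, B2=F, B3=T, B4=F, B5=T, B6=S, B7=F, B8=F
union over all inputs: B1=T, B1=F, B2=T, B2=F, B3=T, B4=T, B4=F, B5=T, B6=S, B6=E, B7=T, B7=F, B8=F (13 outcomes)
every size-1 subset falls short of the 13 outcomes (best: 8/13)
every size-2 subset falls short of the 13 outcomes (best: 12/13)
the canonical winner is {1, 2, 3}: size 3, full 13-outcome coverage, earliest index list among size-3 covers

Answer: 3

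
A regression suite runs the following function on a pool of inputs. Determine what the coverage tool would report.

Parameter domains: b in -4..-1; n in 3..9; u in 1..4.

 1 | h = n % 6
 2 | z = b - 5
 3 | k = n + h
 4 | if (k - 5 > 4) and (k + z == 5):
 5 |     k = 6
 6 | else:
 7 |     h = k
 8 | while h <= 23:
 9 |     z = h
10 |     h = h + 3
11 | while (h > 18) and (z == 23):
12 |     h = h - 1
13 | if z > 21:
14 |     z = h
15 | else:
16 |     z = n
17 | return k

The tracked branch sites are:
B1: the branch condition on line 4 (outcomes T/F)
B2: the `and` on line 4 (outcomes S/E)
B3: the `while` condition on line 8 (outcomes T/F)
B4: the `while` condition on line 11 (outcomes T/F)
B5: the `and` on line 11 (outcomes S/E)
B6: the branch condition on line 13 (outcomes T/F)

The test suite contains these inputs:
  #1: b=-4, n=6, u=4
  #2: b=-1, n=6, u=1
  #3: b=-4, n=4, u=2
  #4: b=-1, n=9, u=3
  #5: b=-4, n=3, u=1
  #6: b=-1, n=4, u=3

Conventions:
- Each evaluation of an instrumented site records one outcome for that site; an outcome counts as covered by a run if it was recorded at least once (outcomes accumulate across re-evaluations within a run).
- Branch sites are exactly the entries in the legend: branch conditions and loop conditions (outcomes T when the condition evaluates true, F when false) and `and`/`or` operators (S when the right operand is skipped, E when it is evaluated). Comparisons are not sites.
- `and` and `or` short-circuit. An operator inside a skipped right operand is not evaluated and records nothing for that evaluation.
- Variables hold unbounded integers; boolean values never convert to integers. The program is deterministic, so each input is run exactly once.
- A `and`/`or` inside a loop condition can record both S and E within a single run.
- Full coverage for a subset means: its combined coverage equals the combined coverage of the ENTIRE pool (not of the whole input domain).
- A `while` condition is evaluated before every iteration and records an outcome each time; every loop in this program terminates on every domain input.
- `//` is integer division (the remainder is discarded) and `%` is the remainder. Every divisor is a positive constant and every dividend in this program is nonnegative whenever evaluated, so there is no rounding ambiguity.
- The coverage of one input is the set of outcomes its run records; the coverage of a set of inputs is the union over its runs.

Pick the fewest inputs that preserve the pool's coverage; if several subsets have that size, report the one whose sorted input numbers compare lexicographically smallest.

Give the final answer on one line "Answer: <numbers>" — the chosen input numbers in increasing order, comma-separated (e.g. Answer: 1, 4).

#1 (b=-4, n=6, u=4) -> covered: B1=F, B2=S, B3=T, B3=F, B4=F, B5=E, B6=F
#2 (b=-1, n=6, u=1) -> covered: B1=F, B2=S, B3=T, B3=F, B4=F, B5=E, B6=F
#3 (b=-4, n=4, u=2) -> covered: B1=F, B2=S, B3=T, B3=F, B4=T, B4=F, B5=S, B5=E, B6=T
#4 (b=-1, n=9, u=3) -> covered: B1=F, B2=E, B3=T, B3=F, B4=F, B5=E, B6=F
#5 (b=-4, n=3, u=1) -> covered: B1=F, B2=S, B3=T, B3=F, B4=F, B5=E, B6=F
#6 (b=-1, n=4, u=3) -> covered: B1=F, B2=S, B3=T, B3=F, B4=T, B4=F, B5=S, B5=E, B6=T
together the pool reaches 11 outcomes: B1=F, B2=S, B2=E, B3=T, B3=F, B4=T, B4=F, B5=S, B5=E, B6=T, B6=F
checked all size-1 subsets: none covers 11 outcomes (max 9/11)
size 2: inputs {3, 4} cover all 11 outcomes, and no lexicographically smaller subset of this size does

Answer: 3, 4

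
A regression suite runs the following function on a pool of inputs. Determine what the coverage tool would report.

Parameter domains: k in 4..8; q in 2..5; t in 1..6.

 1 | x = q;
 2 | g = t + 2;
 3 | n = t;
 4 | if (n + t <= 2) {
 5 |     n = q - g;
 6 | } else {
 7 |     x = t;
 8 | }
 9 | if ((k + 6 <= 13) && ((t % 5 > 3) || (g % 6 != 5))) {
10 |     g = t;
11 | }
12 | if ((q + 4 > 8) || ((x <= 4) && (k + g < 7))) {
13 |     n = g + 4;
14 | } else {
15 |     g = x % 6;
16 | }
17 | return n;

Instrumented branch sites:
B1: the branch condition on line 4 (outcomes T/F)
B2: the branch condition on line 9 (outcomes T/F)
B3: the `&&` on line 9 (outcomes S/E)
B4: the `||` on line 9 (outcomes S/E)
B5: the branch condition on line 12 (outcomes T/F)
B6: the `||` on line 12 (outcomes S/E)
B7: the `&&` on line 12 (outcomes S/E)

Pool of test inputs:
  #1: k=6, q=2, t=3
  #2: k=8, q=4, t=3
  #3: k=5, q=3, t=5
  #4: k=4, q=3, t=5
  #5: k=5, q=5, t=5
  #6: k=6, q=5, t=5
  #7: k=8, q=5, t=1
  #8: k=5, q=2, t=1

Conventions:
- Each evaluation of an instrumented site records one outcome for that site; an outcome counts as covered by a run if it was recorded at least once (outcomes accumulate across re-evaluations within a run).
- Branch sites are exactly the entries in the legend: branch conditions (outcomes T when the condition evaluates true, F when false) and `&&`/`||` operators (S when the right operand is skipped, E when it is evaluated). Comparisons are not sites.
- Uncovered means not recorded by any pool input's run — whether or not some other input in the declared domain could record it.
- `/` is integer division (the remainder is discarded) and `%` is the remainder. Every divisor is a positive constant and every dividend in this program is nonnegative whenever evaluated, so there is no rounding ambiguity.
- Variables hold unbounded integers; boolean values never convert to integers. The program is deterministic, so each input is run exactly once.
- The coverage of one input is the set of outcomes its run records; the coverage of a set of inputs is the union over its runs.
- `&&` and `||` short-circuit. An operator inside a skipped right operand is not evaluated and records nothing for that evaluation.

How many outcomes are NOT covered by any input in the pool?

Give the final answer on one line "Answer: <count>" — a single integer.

test 1 (k=6, q=2, t=3) fires B1->F, B3->E, B4->E, B2->F, B6->E, B7->E, B5->F; hits B1=F, B2=F, B3=E, B4=E, B5=F, B6=E, B7=E
test 2 (k=8, q=4, t=3) fires B1->F, B3->S, B2->F, B6->E, B7->E, B5->F; hits B1=F, B2=F, B3=S, B5=F, B6=E, B7=E
test 3 (k=5, q=3, t=5) fires B1->F, B3->E, B4->E, B2->T, B6->E, B7->S, B5->F; hits B1=F, B2=T, B3=E, B4=E, B5=F, B6=E, B7=S
test 4 (k=4, q=3, t=5) fires B1->F, B3->E, B4->E, B2->T, B6->E, B7->S, B5->F; hits B1=F, B2=T, B3=E, B4=E, B5=F, B6=E, B7=S
test 5 (k=5, q=5, t=5) fires B1->F, B3->E, B4->E, B2->T, B6->S, B5->T; hits B1=F, B2=T, B3=E, B4=E, B5=T, B6=S
test 6 (k=6, q=5, t=5) fires B1->F, B3->E, B4->E, B2->T, B6->S, B5->T; hits B1=F, B2=T, B3=E, B4=E, B5=T, B6=S
test 7 (k=8, q=5, t=1) fires B1->T, B3->S, B2->F, B6->S, B5->T; hits B1=T, B2=F, B3=S, B5=T, B6=S
test 8 (k=5, q=2, t=1) fires B1->T, B3->E, B4->E, B2->T, B6->E, B7->E, B5->T; hits B1=T, B2=T, B3=E, B4=E, B5=T, B6=E, B7=E
union over the pool: B1=T, B1=F, B2=T, B2=F, B3=S, B3=E, B4=E, B5=T, B5=F, B6=S, B6=E, B7=S, B7=E
uncovered (1 of 14): B4=S

Answer: 1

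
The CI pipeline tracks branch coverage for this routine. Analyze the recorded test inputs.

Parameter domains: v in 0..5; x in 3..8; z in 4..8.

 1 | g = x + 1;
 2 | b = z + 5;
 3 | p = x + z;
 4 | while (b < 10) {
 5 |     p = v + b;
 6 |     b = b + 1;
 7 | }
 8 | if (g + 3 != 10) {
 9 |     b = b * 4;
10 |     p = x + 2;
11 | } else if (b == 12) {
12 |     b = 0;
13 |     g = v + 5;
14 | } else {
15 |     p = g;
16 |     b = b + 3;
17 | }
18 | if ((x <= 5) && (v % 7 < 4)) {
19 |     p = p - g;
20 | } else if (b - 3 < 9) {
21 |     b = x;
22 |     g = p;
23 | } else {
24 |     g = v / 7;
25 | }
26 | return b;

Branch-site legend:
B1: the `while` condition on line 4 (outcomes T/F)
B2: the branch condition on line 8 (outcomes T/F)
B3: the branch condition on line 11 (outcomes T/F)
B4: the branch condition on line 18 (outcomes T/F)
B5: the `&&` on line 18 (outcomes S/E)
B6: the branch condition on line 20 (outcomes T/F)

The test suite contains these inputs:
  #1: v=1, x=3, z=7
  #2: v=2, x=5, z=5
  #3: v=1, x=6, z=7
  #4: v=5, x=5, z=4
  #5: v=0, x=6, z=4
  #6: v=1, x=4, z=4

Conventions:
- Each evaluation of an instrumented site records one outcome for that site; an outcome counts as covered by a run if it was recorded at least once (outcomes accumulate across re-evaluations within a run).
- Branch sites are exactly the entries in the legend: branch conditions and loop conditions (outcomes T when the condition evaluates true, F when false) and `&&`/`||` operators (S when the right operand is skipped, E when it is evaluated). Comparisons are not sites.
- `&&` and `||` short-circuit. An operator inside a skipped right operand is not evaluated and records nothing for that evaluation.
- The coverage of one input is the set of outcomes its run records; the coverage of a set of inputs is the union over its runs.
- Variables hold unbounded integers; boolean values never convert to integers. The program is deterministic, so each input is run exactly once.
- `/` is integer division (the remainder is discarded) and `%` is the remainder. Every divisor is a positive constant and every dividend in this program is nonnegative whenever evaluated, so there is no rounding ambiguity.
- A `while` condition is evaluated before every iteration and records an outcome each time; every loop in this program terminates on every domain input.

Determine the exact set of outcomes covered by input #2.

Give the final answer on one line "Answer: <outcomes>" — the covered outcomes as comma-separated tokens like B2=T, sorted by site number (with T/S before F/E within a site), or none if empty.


Simulating input #2 (v=2, x=5, z=5) step by step:
  B1->F, B2->T, B5->E, B4->T
as a set, this run covers: B1=F, B2=T, B4=T, B5=E
Answer: B1=F, B2=T, B4=T, B5=E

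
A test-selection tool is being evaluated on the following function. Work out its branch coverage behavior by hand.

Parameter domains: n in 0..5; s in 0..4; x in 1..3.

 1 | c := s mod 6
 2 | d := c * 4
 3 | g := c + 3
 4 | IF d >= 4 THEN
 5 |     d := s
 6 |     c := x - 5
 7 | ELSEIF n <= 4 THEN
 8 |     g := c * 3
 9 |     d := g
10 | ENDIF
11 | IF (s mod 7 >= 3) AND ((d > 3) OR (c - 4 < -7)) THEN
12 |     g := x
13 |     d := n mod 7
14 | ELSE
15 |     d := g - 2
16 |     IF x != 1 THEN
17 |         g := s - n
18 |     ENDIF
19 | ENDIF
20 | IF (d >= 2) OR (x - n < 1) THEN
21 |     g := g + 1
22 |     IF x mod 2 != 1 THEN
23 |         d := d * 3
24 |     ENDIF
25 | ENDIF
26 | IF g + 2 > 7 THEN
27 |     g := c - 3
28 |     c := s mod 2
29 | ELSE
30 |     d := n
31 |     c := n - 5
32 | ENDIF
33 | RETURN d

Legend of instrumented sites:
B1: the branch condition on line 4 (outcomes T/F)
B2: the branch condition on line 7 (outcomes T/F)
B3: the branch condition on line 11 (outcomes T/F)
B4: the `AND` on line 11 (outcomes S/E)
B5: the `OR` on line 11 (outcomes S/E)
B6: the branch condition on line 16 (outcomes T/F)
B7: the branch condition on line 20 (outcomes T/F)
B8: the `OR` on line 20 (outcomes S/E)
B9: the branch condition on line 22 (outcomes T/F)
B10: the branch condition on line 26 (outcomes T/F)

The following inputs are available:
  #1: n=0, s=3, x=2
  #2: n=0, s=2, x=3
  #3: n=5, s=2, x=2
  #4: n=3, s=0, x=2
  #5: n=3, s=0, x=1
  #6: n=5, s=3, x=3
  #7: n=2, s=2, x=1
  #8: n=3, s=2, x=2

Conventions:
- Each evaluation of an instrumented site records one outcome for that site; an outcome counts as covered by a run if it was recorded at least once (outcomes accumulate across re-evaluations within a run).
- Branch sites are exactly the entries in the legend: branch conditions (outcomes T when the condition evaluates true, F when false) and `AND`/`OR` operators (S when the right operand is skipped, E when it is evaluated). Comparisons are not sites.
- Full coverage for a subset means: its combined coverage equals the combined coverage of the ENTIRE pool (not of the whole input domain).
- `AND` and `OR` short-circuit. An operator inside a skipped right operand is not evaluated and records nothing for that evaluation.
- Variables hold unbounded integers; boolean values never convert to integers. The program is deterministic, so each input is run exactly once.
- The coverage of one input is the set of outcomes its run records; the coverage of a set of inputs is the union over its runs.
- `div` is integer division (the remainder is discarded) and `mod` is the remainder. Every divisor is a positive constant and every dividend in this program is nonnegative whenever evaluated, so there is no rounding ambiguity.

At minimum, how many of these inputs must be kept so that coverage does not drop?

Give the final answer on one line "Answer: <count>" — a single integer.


run #1 (n=0, s=3, x=2) runs B1->T, B4->E, B5->E, B3->F, B6->T, B8->S, B7->T, B9->T, B10->F; records B1=T, B3=F, B4=E, B5=E, B6=T, B7=T, B8=S, B9=T, B10=F
run #2 (n=0, s=2, x=3) runs B1->T, B4->S, B3->F, B6->T, B8->S, B7->T, B9->F, B10->F; records B1=T, B3=F, B4=S, B6=T, B7=T, B8=S, B9=F, B10=F
run #3 (n=5, s=2, x=2) runs B1->T, B4->S, B3->F, B6->T, B8->S, B7->T, B9->T, B10->F; records B1=T, B3=F, B4=S, B6=T, B7=T, B8=S, B9=T, B10=F
run #4 (n=3, s=0, x=2) runs B1->F, B2->T, B4->S, B3->F, B6->T, B8->E, B7->T, B9->T, B10->F; records B1=F, B2=T, B3=F, B4=S, B6=T, B7=T, B8=E, B9=T, B10=F
run #5 (n=3, s=0, x=1) runs B1->F, B2->T, B4->S, B3->F, B6->F, B8->E, B7->T, B9->F, B10->F; records B1=F, B2=T, B3=F, B4=S, B6=F, B7=T, B8=E, B9=F, B10=F
run #6 (n=5, s=3, x=3) runs B1->T, B4->E, B5->E, B3->F, B6->T, B8->S, B7->T, B9->F, B10->F; records B1=T, B3=F, B4=E, B5=E, B6=T, B7=T, B8=S, B9=F, B10=F
run #7 (n=2, s=2, x=1) runs B1->T, B4->S, B3->F, B6->F, B8->S, B7->T, B9->F, B10->T; records B1=T, B3=F, B4=S, B6=F, B7=T, B8=S, B9=F, B10=T
run #8 (n=3, s=2, x=2) runs B1->T, B4->S, B3->F, B6->T, B8->S, B7->T, B9->T, B10->F; records B1=T, B3=F, B4=S, B6=T, B7=T, B8=S, B9=T, B10=F
union over all inputs: B1=T, B1=F, B2=T, B3=F, B4=S, B4=E, B5=E, B6=T, B6=F, B7=T, B8=S, B8=E, B9=T, B9=F, B10=T, B10=F (16 outcomes)
size 1 is not enough: best union over all size-1 subsets is 9/16
size 2 is not enough: best union over all size-2 subsets is 15/16
at size 3, {1, 4, 7} reaches all 16 outcomes; every lexicographically earlier size-3 subset fails
Answer: 3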